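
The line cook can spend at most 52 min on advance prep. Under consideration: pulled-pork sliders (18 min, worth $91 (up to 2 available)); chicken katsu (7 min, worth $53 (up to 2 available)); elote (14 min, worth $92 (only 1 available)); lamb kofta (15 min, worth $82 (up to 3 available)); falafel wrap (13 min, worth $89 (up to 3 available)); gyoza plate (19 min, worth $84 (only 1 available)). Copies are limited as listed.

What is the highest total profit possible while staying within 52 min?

The ratio heuristic lands on 2×chicken katsu + 2×falafel wrap (284) but leaves 12 min idle.
The 20 min tied up in chicken katsu and falafel wrap is better spent on pulled-pork sliders + elote — total rises to 325 (52 min).
That's the maximum — no swap from here does better than 325.

325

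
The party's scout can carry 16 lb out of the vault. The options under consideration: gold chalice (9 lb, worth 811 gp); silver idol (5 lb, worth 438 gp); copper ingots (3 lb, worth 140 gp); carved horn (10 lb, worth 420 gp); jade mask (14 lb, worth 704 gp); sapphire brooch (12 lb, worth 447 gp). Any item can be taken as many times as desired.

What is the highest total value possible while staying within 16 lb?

1314

Density check — gold chalice 90.11, silver idol 87.60, jade mask 50.29, copper ingots 46.67 are the best per lb.
Filling by ratio: gold chalice + silver idol for 1249, with 2 lb left unused.
The 9 lb tied up in gold chalice is better spent on 2×silver idol — total rises to 1314 (15 lb).
Nothing else within 16 lb beats 1314.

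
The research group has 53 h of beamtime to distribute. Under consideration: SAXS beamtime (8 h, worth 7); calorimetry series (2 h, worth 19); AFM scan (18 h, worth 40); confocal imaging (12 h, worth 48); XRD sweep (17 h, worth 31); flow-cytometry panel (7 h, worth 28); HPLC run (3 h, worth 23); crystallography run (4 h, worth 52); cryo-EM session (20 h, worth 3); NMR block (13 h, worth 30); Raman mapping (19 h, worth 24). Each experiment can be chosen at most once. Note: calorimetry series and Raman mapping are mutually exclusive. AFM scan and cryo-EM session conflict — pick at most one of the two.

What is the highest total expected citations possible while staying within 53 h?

Taking the top-ratio experiments first gives SAXS beamtime + calorimetry series + confocal imaging + flow-cytometry panel + HPLC run + crystallography run + NMR block for 207 (49 h).
Dropping SAXS beamtime and flow-cytometry panel frees 15 h; slotting in AFM scan (18 h) lifts the total to 212 at 52 h.

212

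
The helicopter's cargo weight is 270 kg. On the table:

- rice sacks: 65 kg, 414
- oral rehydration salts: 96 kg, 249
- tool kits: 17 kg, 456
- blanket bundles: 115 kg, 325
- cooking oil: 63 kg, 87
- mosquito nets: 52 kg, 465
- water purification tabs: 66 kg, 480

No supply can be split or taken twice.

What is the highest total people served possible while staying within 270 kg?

1902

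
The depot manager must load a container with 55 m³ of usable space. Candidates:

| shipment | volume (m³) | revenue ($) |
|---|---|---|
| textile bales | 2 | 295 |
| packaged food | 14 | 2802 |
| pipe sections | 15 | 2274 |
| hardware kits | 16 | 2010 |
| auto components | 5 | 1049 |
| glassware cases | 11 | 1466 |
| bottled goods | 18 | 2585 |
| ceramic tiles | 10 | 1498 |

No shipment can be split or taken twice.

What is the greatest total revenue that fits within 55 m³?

Density check — auto components 209.80, packaged food 200.14, pipe sections 151.60, ceramic tiles 149.80 are the best per m³.
Greedy by ratio would take textile bales + packaged food + pipe sections + auto components + ceramic tiles: 46 m³ used, total 7918.
Replace textile bales with glassware cases: the trade gains 1171 net, giving 9089 at 55 m³.
Nothing else within 55 m³ beats 9089.

9089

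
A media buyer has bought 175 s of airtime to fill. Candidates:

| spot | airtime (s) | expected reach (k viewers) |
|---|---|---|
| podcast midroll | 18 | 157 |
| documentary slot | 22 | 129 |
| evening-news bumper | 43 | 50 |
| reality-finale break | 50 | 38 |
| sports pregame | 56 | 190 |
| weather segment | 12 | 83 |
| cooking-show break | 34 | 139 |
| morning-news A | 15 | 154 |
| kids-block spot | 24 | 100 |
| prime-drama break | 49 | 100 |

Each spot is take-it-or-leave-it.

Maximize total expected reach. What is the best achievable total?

869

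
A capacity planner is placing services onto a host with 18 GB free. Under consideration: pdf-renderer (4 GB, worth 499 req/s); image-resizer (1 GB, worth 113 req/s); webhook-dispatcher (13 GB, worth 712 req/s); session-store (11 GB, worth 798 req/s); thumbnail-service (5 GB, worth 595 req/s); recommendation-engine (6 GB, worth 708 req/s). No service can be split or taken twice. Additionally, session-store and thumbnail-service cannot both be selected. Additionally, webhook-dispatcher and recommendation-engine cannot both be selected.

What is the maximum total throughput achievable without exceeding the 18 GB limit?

1915

Pdf-renderer + image-resizer + thumbnail-service + recommendation-engine uses 16 of the 18 GB and totals 1915.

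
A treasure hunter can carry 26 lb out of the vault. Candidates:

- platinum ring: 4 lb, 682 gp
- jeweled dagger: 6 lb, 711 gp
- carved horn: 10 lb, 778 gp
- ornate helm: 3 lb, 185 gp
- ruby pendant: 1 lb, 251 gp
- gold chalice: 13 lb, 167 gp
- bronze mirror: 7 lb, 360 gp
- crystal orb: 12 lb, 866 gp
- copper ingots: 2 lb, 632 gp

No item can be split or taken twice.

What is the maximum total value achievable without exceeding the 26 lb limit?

3239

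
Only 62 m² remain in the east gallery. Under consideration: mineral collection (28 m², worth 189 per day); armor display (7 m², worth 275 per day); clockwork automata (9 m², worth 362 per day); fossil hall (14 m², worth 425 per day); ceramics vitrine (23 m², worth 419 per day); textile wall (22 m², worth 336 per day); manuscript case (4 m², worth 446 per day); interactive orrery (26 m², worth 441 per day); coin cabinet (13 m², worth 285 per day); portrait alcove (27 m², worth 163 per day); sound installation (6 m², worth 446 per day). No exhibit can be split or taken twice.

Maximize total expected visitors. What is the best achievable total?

2290

Filling by ratio: armor display + clockwork automata + fossil hall + manuscript case + coin cabinet + sound installation for 2239, with 9 m² left unused.
Replace coin cabinet with textile wall: the trade gains 51 net, giving 2290 at 62 m².
Nothing else within 62 m² beats 2290.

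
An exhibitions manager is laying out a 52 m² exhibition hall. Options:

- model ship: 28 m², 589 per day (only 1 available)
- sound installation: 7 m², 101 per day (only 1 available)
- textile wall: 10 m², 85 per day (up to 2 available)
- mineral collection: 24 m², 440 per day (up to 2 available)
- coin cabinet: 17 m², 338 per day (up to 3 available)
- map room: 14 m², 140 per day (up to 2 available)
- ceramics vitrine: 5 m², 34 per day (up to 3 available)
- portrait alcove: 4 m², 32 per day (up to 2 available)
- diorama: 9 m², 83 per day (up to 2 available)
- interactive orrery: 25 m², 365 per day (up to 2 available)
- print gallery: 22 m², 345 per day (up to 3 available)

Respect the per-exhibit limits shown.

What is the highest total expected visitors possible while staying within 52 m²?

1029

Greedy by ratio would take model ship + sound installation + coin cabinet: 52 m² used, total 1028.
The 24 m² tied up in sound installation and coin cabinet is better spent on mineral collection — total rises to 1029 (52 m²).
No other feasible combination exceeds 1029.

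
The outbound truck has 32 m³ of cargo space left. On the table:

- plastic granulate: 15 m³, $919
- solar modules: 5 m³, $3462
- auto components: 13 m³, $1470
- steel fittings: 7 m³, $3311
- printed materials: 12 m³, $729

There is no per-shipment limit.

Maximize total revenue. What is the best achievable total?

20772

By revenue per m³: solar modules 692.40, steel fittings 473.00, auto components 113.08, plastic granulate 61.27 lead.
Best packing: 6×solar modules — 30 m³, 20772 total.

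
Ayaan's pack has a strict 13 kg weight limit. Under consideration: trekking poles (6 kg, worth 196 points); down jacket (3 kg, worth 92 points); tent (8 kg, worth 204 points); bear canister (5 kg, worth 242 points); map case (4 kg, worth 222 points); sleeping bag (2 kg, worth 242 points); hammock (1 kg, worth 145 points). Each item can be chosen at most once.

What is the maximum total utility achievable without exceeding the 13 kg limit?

Density check — hammock 145.00, sleeping bag 121.00, map case 55.50 are the best per kg.
The ratio ordering already packs tightly: bear canister + map case + sleeping bag + hammock, 12 kg, 851.
Next best is trekking poles + map case + sleeping bag + hammock at 805 (13 kg) — short by 46.

851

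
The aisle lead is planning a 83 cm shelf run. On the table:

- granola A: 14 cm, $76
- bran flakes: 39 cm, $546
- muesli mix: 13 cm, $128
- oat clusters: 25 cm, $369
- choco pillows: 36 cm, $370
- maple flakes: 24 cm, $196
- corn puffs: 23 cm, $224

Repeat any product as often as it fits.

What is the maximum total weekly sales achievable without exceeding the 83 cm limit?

1107

3×oat clusters uses 75 of the 83 cm and totals 1107.
The spare 8 cm is too small for any remaining product, and no exchange beats 1107.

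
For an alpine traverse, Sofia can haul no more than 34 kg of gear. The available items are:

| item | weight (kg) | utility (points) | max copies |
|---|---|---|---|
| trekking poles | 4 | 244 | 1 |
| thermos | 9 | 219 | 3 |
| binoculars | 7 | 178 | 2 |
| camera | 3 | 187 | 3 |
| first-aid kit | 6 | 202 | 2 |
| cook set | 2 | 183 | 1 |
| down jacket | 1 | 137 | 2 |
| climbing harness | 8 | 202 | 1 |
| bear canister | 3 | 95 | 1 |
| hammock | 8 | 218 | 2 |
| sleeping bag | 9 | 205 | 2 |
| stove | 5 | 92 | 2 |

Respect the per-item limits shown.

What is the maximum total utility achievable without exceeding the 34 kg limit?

Filling by ratio: trekking poles + 3×camera + 2×first-aid kit + cook set + 2×down jacket + bear canister for 1761, with 2 kg left unused.
Replace first-aid kit with hammock: the trade gains 16 net, giving 1777 at 34 kg.
Every other selection either busts 34 kg or exceeds an availability limit or fails to beat 1777.

1777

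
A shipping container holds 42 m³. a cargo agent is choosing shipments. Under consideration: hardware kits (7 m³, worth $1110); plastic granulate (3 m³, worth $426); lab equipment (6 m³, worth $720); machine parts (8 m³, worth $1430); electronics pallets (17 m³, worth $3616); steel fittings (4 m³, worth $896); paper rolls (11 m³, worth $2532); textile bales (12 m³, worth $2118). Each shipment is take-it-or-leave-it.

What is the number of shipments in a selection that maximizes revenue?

5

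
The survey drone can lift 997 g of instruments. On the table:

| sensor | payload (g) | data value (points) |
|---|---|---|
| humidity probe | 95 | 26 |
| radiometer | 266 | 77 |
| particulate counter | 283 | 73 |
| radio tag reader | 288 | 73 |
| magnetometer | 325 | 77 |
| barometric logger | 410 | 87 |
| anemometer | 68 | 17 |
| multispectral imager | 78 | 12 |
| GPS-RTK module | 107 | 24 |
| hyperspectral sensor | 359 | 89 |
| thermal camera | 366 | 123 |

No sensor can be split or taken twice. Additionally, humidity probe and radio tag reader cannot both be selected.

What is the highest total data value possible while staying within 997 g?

290

Greedy by ratio would take humidity probe + radiometer + anemometer + multispectral imager + GPS-RTK module + thermal camera: 980 g used, total 279.
The 280 g tied up in humidity probe and multispectral imager and GPS-RTK module is better spent on particulate counter — total rises to 290 (983 g).
No other feasible combination exceeds 290.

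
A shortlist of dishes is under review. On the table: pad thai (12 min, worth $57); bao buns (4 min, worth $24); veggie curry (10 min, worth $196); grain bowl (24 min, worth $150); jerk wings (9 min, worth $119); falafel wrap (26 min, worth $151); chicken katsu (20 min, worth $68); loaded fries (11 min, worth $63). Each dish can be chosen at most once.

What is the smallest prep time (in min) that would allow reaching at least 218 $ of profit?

14

Minimise min subject to total profit ≥ 218.
bao buns + veggie curry: 220 profit at 14 min.
No combination under 14 min hits 218.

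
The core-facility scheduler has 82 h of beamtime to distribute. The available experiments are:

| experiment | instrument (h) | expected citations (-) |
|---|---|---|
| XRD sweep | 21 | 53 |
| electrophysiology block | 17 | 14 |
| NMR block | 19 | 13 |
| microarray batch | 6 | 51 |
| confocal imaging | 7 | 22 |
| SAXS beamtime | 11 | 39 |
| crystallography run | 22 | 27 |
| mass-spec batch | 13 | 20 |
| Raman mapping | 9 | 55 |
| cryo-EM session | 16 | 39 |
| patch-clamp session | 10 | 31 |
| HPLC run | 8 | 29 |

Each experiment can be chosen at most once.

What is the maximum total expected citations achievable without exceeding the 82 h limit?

297

The ratio heuristic lands on XRD sweep + microarray batch + confocal imaging + SAXS beamtime + Raman mapping + patch-clamp session + HPLC run (280) but leaves 10 h idle.
The 7 h tied up in confocal imaging is better spent on cryo-EM session — total rises to 297 (81 h).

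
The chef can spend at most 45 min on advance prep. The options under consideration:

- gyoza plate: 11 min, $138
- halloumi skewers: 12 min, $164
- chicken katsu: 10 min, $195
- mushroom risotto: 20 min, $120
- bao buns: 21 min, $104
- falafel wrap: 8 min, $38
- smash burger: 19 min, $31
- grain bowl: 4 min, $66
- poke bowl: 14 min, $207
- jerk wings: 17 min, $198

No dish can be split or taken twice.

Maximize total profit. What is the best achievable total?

A density-first pass picks halloumi skewers + chicken katsu + grain bowl + poke bowl — 632 at 40 min.
Dropping halloumi skewers frees 12 min; slotting in jerk wings (17 min) lifts the total to 666 at 45 min.
An exhaustive check of the 1024 subsets confirms 666.

666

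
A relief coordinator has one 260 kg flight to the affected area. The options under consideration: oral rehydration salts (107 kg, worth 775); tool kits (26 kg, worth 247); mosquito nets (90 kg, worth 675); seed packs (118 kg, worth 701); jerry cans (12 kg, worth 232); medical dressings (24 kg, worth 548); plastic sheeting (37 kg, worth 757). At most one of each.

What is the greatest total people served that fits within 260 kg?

By people served per kg: medical dressings 22.83, plastic sheeting 20.46, jerry cans 19.33, tool kits 9.50 lead.
The ratio heuristic lands on tool kits + mosquito nets + jerry cans + medical dressings + plastic sheeting (2459) but leaves 71 kg idle.
Dropping tool kits and jerry cans frees 38 kg; slotting in oral rehydration salts (107 kg) lifts the total to 2755 at 258 kg.
The closest alternative, oral rehydration salts + tool kits + jerry cans + medical dressings + plastic sheeting, reaches only 2559.

2755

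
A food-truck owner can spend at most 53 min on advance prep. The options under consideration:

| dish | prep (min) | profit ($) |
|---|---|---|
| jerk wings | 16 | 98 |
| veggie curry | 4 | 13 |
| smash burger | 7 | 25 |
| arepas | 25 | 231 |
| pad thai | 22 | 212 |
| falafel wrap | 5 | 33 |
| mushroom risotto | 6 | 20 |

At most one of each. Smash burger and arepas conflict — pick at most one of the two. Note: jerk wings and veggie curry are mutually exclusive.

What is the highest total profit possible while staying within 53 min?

476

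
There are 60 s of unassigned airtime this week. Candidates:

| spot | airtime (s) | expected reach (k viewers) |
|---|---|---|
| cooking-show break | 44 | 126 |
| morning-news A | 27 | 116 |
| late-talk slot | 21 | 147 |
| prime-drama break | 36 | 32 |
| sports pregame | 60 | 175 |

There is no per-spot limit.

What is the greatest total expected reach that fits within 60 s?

294

Ranking by ratio (expected reach/s): late-talk slot 7.00, morning-news A 4.30, sports pregame 2.92.
2×late-talk slot uses 42 of the 60 s and totals 294.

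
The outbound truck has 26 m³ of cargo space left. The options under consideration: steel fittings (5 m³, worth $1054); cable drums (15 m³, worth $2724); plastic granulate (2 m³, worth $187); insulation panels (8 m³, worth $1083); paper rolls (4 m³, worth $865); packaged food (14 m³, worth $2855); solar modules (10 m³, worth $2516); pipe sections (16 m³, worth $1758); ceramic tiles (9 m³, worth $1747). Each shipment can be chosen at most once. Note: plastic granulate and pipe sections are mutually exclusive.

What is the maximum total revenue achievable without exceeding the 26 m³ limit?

5558

The ratio heuristic lands on steel fittings + plastic granulate + paper rolls + solar modules (4622) but leaves 5 m³ idle.
Dropping steel fittings and paper rolls frees 9 m³; slotting in packaged food (14 m³) lifts the total to 5558 at 26 m³.
No other feasible combination exceeds 5558.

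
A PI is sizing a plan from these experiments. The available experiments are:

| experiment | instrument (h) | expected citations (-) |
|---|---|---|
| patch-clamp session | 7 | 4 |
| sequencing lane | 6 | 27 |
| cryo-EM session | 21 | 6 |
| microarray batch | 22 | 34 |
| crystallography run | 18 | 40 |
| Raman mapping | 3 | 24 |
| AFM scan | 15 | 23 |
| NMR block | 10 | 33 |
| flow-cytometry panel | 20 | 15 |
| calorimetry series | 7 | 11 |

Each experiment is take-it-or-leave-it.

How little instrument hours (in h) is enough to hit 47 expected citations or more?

9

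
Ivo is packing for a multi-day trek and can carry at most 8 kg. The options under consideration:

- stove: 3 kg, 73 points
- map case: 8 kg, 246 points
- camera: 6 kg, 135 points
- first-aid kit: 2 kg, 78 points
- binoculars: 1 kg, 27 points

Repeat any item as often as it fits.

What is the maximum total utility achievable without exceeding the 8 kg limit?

Density check — first-aid kit 39.00, map case 30.75, binoculars 27.00 are the best per kg.
4×first-aid kit uses 8 of the 8 kg and totals 312.

312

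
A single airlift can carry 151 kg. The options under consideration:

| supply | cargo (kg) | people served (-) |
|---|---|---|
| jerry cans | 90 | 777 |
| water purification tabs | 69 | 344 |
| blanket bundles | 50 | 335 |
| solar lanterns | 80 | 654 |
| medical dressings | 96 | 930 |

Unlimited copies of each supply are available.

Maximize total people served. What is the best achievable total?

1265

Taking blanket bundles + medical dressings: 146 kg used, 1265 in people served.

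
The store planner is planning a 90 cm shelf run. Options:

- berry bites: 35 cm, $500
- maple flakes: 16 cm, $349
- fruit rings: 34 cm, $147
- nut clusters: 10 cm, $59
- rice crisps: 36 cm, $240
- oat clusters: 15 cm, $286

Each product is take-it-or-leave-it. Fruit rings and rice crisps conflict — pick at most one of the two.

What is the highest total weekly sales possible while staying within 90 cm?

1194

Taking berry bites + maple flakes + nut clusters + oat clusters: 76 cm used, 1194 in weekly sales.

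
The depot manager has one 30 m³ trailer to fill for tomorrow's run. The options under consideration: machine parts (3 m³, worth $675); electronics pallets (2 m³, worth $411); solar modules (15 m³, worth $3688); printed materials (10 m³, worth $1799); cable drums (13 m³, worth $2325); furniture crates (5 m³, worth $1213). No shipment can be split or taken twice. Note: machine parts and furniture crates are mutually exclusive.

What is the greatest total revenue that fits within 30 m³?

Solar modules + printed materials + furniture crates uses 30 of the 30 m³ and totals 6700.
Nothing else feasible within 30 m³ beats 6700.

6700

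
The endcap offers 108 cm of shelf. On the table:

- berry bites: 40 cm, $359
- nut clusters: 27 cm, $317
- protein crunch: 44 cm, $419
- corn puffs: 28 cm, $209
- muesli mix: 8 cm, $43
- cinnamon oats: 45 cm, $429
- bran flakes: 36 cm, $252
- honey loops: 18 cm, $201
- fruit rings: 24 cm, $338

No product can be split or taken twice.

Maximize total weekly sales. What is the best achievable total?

1127

A density-first pass picks nut clusters + corn puffs + muesli mix + honey loops + fruit rings — 1108 at 105 cm.
The 46 cm tied up in corn puffs and honey loops is better spent on cinnamon oats — total rises to 1127 (104 cm).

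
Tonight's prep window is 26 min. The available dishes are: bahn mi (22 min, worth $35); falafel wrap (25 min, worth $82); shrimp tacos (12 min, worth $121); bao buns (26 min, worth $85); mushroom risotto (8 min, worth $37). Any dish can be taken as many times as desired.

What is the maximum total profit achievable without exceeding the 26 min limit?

242

Density check — shrimp tacos 10.08, mushroom risotto 4.62, falafel wrap 3.28 are the best per min.
Best packing: 2×shrimp tacos — 24 min, 242 total.
Nothing else within 26 min beats 242.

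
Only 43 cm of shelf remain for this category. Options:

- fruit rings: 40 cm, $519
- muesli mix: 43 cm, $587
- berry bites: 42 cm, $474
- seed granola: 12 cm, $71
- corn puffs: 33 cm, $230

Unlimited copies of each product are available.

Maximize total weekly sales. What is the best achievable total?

587

Best packing: muesli mix — 43 cm, 587 total.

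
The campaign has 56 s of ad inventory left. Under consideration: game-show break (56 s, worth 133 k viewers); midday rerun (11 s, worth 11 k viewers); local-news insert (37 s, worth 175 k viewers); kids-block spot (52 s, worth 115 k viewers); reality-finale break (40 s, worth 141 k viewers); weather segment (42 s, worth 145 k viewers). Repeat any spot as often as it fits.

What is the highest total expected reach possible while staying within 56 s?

186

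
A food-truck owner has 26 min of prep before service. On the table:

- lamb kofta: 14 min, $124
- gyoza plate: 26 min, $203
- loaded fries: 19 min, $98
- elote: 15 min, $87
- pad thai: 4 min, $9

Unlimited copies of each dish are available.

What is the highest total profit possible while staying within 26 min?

203

Greedy by ratio would take lamb kofta + 3×pad thai: 26 min used, total 151.
The 26 min tied up in lamb kofta and 3×pad thai is better spent on gyoza plate — total rises to 203 (26 min).
That's the maximum — no swap from here does better than 203.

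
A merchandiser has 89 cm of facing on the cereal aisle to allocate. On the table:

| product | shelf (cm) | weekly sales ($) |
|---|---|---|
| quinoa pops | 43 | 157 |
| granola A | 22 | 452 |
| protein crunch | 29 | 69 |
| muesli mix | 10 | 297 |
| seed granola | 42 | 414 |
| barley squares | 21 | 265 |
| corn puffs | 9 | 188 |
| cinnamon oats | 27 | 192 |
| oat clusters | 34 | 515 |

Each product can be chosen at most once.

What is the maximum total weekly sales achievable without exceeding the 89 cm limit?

1529

By weekly sales per cm: muesli mix 29.70, corn puffs 20.89, granola A 20.55 lead.
Greedy by ratio would take granola A + muesli mix + corn puffs + oat clusters: 75 cm used, total 1452.
The 9 cm tied up in corn puffs is better spent on barley squares — total rises to 1529 (87 cm).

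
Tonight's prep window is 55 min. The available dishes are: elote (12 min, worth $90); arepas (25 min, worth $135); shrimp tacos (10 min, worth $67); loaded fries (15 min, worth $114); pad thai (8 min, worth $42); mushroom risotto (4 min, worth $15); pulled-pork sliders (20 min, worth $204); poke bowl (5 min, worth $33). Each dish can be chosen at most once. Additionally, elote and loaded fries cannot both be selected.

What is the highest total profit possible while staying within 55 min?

436

Ranking by ratio (profit/min): pulled-pork sliders 10.20, loaded fries 7.60, elote 7.50, shrimp tacos 6.70.
Taking elote + shrimp tacos + pad thai + pulled-pork sliders + poke bowl: 55 min used, 436 in profit.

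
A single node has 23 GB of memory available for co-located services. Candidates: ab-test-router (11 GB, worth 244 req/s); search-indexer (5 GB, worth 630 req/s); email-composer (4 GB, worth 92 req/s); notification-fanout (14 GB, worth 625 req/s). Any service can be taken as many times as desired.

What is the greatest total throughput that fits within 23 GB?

2520

Taking 4×search-indexer: 20 GB used, 2520 in throughput.
The spare 3 GB is too small for any remaining service, and no exchange beats 2520.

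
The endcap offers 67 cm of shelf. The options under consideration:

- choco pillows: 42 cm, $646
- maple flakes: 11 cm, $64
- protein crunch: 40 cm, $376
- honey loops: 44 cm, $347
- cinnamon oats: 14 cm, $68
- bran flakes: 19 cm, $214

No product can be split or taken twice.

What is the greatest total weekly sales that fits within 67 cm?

The ratio ordering already packs tightly: choco pillows + bran flakes, 61 cm, 860.
The closest alternative, choco pillows + maple flakes + cinnamon oats, reaches only 778.

860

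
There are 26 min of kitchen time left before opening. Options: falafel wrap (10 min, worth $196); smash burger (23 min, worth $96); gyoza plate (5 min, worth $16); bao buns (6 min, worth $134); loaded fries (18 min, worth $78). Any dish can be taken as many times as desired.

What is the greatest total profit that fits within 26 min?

536

Best packing: 4×bao buns — 24 min, 536 total.
No other feasible combination exceeds 536.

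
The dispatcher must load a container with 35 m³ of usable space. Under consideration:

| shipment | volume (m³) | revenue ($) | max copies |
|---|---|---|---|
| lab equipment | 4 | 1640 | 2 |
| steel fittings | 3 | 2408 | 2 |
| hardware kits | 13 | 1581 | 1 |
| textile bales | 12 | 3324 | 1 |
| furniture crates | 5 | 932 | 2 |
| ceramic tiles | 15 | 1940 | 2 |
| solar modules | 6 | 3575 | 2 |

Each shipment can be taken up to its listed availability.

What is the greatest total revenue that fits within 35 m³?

Filling by ratio: 2×lab equipment + 2×steel fittings + furniture crates + 2×solar modules for 16178, with 4 m³ left unused.
Dropping lab equipment and furniture crates frees 9 m³; slotting in textile bales (12 m³) lifts the total to 16930 at 34 m³.

16930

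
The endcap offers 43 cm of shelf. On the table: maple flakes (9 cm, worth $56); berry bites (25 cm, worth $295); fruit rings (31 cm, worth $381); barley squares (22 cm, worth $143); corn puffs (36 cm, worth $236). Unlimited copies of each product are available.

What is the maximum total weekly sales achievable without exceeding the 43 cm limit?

By weekly sales per cm: fruit rings 12.29, berry bites 11.80, corn puffs 6.56, barley squares 6.50 lead.
Best packing: maple flakes + fruit rings — 40 cm, 437 total.
That's the maximum — no swap from here does better than 437.

437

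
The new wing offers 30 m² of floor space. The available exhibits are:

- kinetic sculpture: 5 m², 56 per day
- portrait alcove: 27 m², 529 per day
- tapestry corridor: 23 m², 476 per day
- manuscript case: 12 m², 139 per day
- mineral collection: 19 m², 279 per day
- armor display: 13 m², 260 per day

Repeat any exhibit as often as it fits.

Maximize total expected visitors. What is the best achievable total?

532

Kinetic sculpture + tapestry corridor uses 28 of the 30 m² and totals 532.
Nothing else within 30 m² beats 532.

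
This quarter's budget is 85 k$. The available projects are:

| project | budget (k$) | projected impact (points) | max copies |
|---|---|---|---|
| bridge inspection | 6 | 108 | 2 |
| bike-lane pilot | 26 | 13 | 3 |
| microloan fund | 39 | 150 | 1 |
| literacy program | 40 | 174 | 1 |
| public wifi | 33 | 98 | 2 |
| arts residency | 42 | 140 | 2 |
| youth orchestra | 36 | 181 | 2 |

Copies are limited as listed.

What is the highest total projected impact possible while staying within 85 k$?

2×bridge inspection + 2×youth orchestra uses 84 of the 85 k$ and totals 578.
The spare 1 k$ is too small for any remaining project, and no exchange beats 578.

578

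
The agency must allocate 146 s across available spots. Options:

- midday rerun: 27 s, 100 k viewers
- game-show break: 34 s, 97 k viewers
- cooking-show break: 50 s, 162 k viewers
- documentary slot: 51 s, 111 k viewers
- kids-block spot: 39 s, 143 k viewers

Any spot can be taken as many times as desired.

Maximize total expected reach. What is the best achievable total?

Greedy by ratio would take 5×midday rerun: 135 s used, total 500.
Replace 4×midday rerun with 3×kids-block spot: the trade gains 29 net, giving 529 at 144 s.
Every other selection either busts 146 s or fails to beat 529.

529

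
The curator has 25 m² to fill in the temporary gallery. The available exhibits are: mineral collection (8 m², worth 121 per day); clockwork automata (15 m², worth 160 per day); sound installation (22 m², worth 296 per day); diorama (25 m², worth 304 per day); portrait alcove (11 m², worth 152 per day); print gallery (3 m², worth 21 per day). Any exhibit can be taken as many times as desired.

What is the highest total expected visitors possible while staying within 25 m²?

363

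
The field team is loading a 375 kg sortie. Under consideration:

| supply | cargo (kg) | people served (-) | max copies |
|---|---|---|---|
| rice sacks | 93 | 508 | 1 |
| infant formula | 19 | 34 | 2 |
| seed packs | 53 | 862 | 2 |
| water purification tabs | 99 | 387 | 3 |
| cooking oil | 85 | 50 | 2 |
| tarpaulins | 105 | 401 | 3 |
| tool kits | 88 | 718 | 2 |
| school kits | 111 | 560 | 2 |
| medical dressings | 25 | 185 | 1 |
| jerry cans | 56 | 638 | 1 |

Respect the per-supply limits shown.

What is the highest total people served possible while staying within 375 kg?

3983

The ratio ordering already packs tightly: 2×seed packs + 2×tool kits + medical dressings + jerry cans, 363 kg, 3983.
That's the maximum — no swap from here does better than 3983.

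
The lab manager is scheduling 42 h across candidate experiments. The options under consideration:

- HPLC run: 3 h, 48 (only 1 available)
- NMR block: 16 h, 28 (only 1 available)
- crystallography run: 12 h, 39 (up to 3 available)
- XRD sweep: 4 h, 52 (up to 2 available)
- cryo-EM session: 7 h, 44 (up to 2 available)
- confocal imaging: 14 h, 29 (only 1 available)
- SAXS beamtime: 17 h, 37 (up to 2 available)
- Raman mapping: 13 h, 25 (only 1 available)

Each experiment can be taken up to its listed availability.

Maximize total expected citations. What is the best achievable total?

279

HPLC run + crystallography run + 2×XRD sweep + 2×cryo-EM session uses 37 of the 42 h and totals 279.
No other feasible combination exceeds 279.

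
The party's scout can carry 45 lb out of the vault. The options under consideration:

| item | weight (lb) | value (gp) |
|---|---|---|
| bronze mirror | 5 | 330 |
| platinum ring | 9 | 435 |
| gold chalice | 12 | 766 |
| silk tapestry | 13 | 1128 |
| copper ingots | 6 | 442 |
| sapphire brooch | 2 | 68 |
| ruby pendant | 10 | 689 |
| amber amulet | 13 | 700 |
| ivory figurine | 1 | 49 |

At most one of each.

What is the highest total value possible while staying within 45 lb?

3142

Greedy by ratio would take bronze mirror + platinum ring + silk tapestry + copper ingots + ruby pendant + ivory figurine: 44 lb used, total 3073.
Replace bronze mirror and platinum ring with gold chalice + sapphire brooch: the trade gains 69 net, giving 3142 at 44 lb.
Next best is bronze mirror + platinum ring + gold chalice + silk tapestry + copper ingots at 3101 (45 lb) — short by 41.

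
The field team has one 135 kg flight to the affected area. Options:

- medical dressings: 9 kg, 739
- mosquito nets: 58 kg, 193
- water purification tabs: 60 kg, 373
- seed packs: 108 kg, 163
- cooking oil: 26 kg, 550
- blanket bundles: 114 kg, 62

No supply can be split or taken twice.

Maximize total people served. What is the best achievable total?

Taking medical dressings + water purification tabs + cooking oil: 95 kg used, 1662 in people served.
Next best is medical dressings + mosquito nets + cooking oil at 1482 (93 kg) — short by 180.

1662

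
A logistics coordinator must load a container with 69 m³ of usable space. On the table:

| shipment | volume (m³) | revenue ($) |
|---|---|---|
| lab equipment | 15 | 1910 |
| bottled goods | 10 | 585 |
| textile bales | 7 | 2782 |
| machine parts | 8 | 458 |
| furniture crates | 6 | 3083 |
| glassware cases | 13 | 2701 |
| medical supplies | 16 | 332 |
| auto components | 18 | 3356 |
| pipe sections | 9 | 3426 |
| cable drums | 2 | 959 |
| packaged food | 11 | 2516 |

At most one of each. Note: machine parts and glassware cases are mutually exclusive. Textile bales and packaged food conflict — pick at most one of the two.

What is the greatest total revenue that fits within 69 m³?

Best packing: lab equipment + textile bales + furniture crates + glassware cases + auto components + pipe sections — 68 m³, 17258 total.
Next best is bottled goods + textile bales + furniture crates + glassware cases + auto components + pipe sections + cable drums at 16892 (65 m³) — short by 366.

17258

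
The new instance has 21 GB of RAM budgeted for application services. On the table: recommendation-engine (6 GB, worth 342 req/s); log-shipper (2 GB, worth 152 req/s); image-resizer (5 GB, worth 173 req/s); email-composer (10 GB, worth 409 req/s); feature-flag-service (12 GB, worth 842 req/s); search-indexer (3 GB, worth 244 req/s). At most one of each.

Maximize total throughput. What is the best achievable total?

Ranking by ratio (throughput/GB): search-indexer 81.33, log-shipper 76.00, feature-flag-service 70.17.
Filling by ratio: log-shipper + feature-flag-service + search-indexer for 1238, with 4 GB left unused.
The 2 GB tied up in log-shipper is better spent on recommendation-engine — total rises to 1428 (21 GB).
Next best is recommendation-engine + log-shipper + feature-flag-service at 1336 (20 GB) — short by 92.

1428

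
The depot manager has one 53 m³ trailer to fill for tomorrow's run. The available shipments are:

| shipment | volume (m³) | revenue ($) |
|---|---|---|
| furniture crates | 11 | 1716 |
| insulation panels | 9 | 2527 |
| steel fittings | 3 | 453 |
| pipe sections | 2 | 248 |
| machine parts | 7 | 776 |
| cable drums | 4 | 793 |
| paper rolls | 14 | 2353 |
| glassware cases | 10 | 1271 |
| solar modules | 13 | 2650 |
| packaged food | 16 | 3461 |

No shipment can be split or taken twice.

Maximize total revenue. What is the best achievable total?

Best packing: furniture crates + insulation panels + cable drums + solar modules + packaged food — 53 m³, 11147 total.
No other feasible combination exceeds 11147.

11147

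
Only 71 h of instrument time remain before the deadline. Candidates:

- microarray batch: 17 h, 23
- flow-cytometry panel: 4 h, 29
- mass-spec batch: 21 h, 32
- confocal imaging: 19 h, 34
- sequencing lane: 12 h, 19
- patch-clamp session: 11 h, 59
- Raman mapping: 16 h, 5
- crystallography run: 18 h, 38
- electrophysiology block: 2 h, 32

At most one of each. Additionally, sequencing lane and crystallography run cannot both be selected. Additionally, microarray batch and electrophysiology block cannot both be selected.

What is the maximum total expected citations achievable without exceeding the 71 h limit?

Flow-cytometry panel + mass-spec batch + confocal imaging + sequencing lane + patch-clamp session + electrophysiology block uses 69 of the 71 h and totals 205.

205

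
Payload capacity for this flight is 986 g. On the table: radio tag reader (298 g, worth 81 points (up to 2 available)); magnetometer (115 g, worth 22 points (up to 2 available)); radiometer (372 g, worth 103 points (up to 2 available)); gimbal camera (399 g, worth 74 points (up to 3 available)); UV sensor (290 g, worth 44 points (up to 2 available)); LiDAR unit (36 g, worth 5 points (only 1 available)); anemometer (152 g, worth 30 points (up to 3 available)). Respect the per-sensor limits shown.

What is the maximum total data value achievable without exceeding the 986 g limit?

265

Density check — radiometer 0.28, radio tag reader 0.27, anemometer 0.20, magnetometer 0.19 are the best per g.
Taking the top-ratio sensors first gives 2×radiometer + LiDAR unit + anemometer for 241 (932 g).
Dropping radiometer and LiDAR unit and anemometer frees 560 g; slotting in 2×radio tag reader (596 g) lifts the total to 265 at 968 g.
Nothing else within 986 g beats 265.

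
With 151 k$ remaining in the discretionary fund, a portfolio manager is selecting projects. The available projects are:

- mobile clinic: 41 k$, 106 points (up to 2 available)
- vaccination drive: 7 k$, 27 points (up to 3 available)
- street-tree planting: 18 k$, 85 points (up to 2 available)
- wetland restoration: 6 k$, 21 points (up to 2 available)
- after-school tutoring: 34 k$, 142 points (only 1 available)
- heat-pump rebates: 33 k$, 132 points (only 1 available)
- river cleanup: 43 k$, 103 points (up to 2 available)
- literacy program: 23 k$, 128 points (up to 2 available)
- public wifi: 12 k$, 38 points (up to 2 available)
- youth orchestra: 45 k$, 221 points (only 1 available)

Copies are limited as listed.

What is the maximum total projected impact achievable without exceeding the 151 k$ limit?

731

Density check — literacy program 5.57, youth orchestra 4.91, street-tree planting 4.72, after-school tutoring 4.18 are the best per k$.
Filling by ratio: 3×vaccination drive + 2×street-tree planting + 2×literacy program + youth orchestra for 728, with 3 k$ left unused.
The 32 k$ tied up in 2×vaccination drive and street-tree planting is better spent on after-school tutoring — total rises to 731 (150 k$).
Nothing else within 151 k$ beats 731.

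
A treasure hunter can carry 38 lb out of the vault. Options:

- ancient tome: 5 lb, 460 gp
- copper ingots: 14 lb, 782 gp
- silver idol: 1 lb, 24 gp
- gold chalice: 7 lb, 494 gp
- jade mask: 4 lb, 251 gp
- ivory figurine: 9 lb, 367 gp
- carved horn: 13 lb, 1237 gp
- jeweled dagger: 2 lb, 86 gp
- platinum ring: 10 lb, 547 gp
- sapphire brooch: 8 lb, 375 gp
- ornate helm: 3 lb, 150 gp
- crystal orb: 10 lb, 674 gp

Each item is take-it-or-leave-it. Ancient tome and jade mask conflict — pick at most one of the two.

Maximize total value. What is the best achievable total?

3015

By value per lb: carved horn 95.15, ancient tome 92.00, gold chalice 70.57 lead.
The ratio ordering already packs tightly: ancient tome + gold chalice + carved horn + ornate helm + crystal orb, 38 lb, 3015.
Nothing else feasible within 38 lb beats 3015.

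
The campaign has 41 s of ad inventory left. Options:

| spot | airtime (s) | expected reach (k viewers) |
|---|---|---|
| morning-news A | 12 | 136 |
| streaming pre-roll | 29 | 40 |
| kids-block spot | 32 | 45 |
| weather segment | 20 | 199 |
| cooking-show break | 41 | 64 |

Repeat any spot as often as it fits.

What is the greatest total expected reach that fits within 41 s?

408

3×morning-news A uses 36 of the 41 s and totals 408.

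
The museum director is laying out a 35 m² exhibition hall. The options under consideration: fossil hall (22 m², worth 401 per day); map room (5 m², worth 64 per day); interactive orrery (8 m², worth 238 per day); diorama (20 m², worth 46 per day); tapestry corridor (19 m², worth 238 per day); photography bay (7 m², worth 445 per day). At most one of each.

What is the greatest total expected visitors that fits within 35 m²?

The ratio heuristic lands on map room + interactive orrery + photography bay (747) but leaves 15 m² idle.
Dropping map room frees 5 m²; slotting in tapestry corridor (19 m²) lifts the total to 921 at 34 m².
Next best is fossil hall + map room + photography bay at 910 (34 m²) — short by 11.

921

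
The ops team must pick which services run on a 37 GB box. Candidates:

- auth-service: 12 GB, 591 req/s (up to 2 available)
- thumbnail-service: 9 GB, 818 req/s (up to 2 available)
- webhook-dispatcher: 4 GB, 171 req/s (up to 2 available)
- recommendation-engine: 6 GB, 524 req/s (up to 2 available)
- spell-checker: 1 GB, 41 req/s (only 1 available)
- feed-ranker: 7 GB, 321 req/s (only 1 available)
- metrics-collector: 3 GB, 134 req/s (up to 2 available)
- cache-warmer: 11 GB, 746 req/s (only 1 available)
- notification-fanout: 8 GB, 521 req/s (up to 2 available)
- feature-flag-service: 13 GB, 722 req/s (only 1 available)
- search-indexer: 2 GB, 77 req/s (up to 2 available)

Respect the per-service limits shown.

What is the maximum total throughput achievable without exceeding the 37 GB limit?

3005

The ratio ordering already packs tightly: 2×thumbnail-service + 2×recommendation-engine + feed-ranker, 37 GB, 3005.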